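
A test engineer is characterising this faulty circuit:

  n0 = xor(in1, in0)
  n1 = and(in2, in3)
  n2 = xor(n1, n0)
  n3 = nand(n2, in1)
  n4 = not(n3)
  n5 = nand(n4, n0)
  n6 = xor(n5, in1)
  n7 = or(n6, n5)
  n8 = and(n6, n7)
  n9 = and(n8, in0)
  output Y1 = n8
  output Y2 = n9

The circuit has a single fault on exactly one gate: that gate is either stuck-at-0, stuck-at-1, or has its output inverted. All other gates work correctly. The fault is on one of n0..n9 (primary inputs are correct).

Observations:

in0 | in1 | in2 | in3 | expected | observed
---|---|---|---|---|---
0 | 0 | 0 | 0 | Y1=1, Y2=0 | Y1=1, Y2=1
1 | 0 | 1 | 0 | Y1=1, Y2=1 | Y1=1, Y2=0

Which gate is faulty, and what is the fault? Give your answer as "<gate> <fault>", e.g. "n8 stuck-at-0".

n9 inverted output

Fault-free values for test 1 (in0=0, in1=0, in2=0, in3=0): n0=0, n1=0, n2=0, n3=1, n4=0, n5=1, n6=1, n7=1, n8=1, n9=0, giving Y1=1, Y2=0. Observed Y1=1, Y2=1.
Test 1: faults giving observed Y1=1, Y2=1 are {n9 stuck-at-1, n9 inverted output}.
Test 2 (in0=1, in1=0, in2=1, in3=0): fault-free n0=1, n1=0, n2=1, n3=1, n4=0, n5=1, n6=1, n7=1, n8=1, n9=1 → Y1=1, Y2=1; observed Y1=1, Y2=0. Eliminates n9 stuck-at-1.
Only n9 inverted output is consistent with every test.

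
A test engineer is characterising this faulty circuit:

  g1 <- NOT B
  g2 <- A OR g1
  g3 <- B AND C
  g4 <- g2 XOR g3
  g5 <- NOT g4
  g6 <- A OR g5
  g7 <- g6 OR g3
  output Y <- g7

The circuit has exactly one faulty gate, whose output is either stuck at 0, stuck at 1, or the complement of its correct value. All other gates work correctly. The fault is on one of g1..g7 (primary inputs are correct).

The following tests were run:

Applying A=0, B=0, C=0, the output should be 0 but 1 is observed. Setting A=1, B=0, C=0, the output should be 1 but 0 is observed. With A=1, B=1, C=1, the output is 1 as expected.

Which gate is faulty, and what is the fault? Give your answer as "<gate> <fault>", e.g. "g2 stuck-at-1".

g6 inverted output

Fault-free values for test 1 (A=0, B=0, C=0): g1=1, g2=1, g3=0, g4=1, g5=0, g6=0, g7=0, giving Y=0. Observed 1.
Test 1: faults giving observed 1 are {g1 stuck-at-0, g1 inverted output, g2 stuck-at-0, g2 inverted output, g3 stuck-at-1, g3 inverted output, g4 stuck-at-0, g4 inverted output, g5 stuck-at-1, g5 inverted output, g6 stuck-at-1, g6 inverted output, g7 stuck-at-1, g7 inverted output}.
Test 2 (A=1, B=0, C=0): fault-free g1=1, g2=1, g3=0, g4=1, g5=0, g6=1, g7=1 → 1; observed 0. Eliminates g1 stuck-at-0, g1 inverted output, g2 stuck-at-0, g2 inverted output, g3 stuck-at-1, g3 inverted output, g4 stuck-at-0, g4 inverted output, g5 stuck-at-1, g5 inverted output, g6 stuck-at-1, g7 stuck-at-1.
Test 3 (A=1, B=1, C=1): fault-free g1=0, g2=1, g3=1, g4=0, g5=1, g6=1, g7=1 → 1; observed 1. Eliminates g7 inverted output.
Only g6 inverted output is consistent with every test.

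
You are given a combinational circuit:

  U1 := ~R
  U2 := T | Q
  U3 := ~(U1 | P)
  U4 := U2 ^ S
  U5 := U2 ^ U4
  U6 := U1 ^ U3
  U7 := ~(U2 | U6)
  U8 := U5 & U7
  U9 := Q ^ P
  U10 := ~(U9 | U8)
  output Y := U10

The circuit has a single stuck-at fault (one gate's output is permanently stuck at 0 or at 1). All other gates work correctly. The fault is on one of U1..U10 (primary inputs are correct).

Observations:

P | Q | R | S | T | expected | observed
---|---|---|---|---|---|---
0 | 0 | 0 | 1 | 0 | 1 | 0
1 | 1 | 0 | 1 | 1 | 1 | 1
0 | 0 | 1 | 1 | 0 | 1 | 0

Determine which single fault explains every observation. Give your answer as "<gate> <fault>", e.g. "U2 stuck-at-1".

Fault-free values for test 1 (P=0, Q=0, R=0, S=1, T=0): U1=1, U2=0, U3=0, U4=1, U5=1, U6=1, U7=0, U8=0, U9=0, U10=1, giving Y=1. Observed 0.
Test 1: faults giving observed 0 are {U3 stuck-at-1, U6 stuck-at-0, U7 stuck-at-1, U8 stuck-at-1, U9 stuck-at-1, U10 stuck-at-0}.
Test 2 (P=1, Q=1, R=0, S=1, T=1): fault-free U1=1, U2=1, U3=0, U4=0, U5=1, U6=1, U7=0, U8=0, U9=0, U10=1 → 1; observed 1. Eliminates U7 stuck-at-1, U8 stuck-at-1, U9 stuck-at-1, U10 stuck-at-0.
Test 3 (P=0, Q=0, R=1, S=1, T=0): fault-free U1=0, U2=0, U3=1, U4=1, U5=1, U6=1, U7=0, U8=0, U9=0, U10=1 → 1; observed 0. Eliminates U3 stuck-at-1.
Only U6 stuck-at-0 is consistent with every test.

U6 stuck-at-0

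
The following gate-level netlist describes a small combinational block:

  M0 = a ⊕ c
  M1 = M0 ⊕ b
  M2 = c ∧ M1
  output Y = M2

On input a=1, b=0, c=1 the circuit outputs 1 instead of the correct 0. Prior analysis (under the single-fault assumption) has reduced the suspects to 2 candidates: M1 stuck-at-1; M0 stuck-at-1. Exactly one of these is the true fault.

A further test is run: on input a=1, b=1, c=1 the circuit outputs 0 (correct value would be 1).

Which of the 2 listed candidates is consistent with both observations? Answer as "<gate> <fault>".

M0 stuck-at-1

Evaluate each candidate on input a=1, b=1, c=1:
  M1 stuck-at-1: M0=0, M1=1 [stuck-at-1], M2=1 → 1 — eliminated
  M0 stuck-at-1: M0=1 [stuck-at-1], M1=0, M2=0 → 0 — matches
Only M0 stuck-at-1 reproduces the observed 0.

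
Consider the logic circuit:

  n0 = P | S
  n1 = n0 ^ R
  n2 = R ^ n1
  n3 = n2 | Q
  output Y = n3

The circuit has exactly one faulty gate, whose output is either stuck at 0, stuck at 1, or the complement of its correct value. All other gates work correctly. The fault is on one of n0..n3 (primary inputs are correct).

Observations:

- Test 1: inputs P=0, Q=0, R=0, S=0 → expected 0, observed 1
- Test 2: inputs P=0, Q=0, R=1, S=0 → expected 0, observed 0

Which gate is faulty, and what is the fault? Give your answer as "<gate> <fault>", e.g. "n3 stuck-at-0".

Fault-free values for test 1 (P=0, Q=0, R=0, S=0): n0=0, n1=0, n2=0, n3=0, giving Y=0. Observed 1.
Test 1: faults giving observed 1 are {n0 stuck-at-1, n0 inverted output, n1 stuck-at-1, n1 inverted output, n2 stuck-at-1, n2 inverted output, n3 stuck-at-1, n3 inverted output}.
Test 2 (P=0, Q=0, R=1, S=0): fault-free n0=0, n1=1, n2=0, n3=0 → 0; observed 0. Eliminates n0 stuck-at-1, n0 inverted output, n1 inverted output, n2 stuck-at-1, n2 inverted output, n3 stuck-at-1, n3 inverted output.
Only n1 stuck-at-1 is consistent with every test.

n1 stuck-at-1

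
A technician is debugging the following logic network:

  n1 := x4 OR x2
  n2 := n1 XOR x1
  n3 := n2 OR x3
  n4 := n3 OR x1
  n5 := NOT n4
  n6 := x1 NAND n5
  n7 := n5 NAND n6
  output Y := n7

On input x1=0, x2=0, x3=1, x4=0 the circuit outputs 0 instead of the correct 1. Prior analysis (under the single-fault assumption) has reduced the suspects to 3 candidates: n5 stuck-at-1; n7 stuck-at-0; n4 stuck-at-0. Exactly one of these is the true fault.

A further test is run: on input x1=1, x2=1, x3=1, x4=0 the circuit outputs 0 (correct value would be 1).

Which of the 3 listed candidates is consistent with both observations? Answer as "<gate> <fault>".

Evaluate each candidate on input x1=1, x2=1, x3=1, x4=0:
  n5 stuck-at-1: n1=1, n2=0, n3=1, n4=1, n5=1 [stuck-at-1], n6=0, n7=1 → 1 — eliminated
  n7 stuck-at-0: n1=1, n2=0, n3=1, n4=1, n5=0, n6=1, n7=0 [stuck-at-0] → 0 — matches
  n4 stuck-at-0: n1=1, n2=0, n3=1, n4=0 [stuck-at-0], n5=1, n6=0, n7=1 → 1 — eliminated
Only n7 stuck-at-0 reproduces the observed 0.

n7 stuck-at-0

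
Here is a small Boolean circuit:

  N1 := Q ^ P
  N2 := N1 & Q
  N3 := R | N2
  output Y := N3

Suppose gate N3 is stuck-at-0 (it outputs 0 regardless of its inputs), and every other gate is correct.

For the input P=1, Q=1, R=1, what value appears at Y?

0

Propagate with N3 forced: N1=0, N2=0, N3=0 [stuck-at-0].
So Y = 0. (Without the fault it would be 1.)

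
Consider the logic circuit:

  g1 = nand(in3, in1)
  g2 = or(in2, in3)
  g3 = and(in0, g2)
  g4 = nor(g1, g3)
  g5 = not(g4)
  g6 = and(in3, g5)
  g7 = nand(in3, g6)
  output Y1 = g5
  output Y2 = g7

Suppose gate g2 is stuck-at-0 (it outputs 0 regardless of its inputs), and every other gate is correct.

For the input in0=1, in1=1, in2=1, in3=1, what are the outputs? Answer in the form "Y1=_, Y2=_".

Y1=0, Y2=1

Propagate with g2 forced: g1=0, g2=0 [stuck-at-0], g3=0, g4=1, g5=0, g6=0, g7=1.
So the outputs are Y1=0, Y2=1. (Without the fault they would be Y1=1, Y2=0.)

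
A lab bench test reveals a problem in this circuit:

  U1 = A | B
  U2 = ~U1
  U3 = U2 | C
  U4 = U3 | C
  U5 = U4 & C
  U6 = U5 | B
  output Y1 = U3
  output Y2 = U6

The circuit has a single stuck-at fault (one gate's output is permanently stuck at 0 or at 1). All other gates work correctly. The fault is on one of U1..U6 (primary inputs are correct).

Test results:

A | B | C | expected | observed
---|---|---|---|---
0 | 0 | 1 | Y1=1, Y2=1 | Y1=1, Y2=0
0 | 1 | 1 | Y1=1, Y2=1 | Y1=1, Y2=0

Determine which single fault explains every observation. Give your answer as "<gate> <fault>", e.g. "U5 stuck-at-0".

U6 stuck-at-0

Fault-free values for test 1 (A=0, B=0, C=1): U1=0, U2=1, U3=1, U4=1, U5=1, U6=1, giving Y1=1, Y2=1. Observed Y1=1, Y2=0.
Test 1: faults giving observed Y1=1, Y2=0 are {U4 stuck-at-0, U5 stuck-at-0, U6 stuck-at-0}.
Test 2 (A=0, B=1, C=1): fault-free U1=1, U2=0, U3=1, U4=1, U5=1, U6=1 → Y1=1, Y2=1; observed Y1=1, Y2=0. Eliminates U4 stuck-at-0, U5 stuck-at-0.
Only U6 stuck-at-0 is consistent with every test.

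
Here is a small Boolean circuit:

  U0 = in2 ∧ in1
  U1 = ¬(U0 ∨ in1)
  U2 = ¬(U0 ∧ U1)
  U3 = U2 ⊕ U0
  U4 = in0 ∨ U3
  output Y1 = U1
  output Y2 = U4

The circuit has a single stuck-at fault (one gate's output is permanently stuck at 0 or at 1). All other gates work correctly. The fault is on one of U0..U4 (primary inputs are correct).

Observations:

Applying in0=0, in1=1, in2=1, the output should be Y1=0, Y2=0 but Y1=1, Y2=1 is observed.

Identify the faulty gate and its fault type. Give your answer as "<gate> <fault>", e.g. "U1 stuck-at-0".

Fault-free values for test 1 (in0=0, in1=1, in2=1): U0=1, U1=0, U2=1, U3=0, U4=0, giving Y1=0, Y2=0. Observed Y1=1, Y2=1.
Test 1: faults giving observed Y1=1, Y2=1 are {U1 stuck-at-1}.
Only U1 stuck-at-1 is consistent with every test.

U1 stuck-at-1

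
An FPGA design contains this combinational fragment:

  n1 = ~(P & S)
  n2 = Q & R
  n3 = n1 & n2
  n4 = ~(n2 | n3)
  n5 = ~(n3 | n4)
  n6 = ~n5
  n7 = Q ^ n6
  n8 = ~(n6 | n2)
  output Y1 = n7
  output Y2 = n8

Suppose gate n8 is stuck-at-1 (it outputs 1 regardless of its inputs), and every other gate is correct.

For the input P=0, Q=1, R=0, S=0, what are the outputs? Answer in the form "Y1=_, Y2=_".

Propagate with n8 forced: n1=1, n2=0, n3=0, n4=1, n5=0, n6=1, n7=0, n8=1 [stuck-at-1].
So the outputs are Y1=0, Y2=1. (Without the fault they would be Y1=0, Y2=0.)

Y1=0, Y2=1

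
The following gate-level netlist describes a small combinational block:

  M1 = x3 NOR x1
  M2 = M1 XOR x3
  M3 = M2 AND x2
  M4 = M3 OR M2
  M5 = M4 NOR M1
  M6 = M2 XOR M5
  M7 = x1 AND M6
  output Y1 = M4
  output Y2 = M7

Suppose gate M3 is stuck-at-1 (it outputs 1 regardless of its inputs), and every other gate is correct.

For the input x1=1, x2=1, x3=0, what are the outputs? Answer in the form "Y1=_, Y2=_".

Propagate with M3 forced: M1=0, M2=0, M3=1 [stuck-at-1], M4=1, M5=0, M6=0, M7=0.
So the outputs are Y1=1, Y2=0. (Without the fault they would be Y1=0, Y2=1.)

Y1=1, Y2=0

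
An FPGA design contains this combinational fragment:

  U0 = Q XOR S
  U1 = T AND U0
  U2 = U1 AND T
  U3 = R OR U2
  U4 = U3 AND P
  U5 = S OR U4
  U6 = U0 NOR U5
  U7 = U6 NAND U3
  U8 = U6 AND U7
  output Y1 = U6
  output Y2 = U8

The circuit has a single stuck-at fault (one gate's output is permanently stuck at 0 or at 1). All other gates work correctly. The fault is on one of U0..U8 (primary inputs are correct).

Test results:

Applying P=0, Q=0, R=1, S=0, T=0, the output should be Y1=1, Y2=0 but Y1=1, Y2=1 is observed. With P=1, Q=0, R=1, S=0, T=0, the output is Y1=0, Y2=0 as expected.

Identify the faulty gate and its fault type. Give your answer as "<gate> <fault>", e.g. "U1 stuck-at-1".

Fault-free values for test 1 (P=0, Q=0, R=1, S=0, T=0): U0=0, U1=0, U2=0, U3=1, U4=0, U5=0, U6=1, U7=0, U8=0, giving Y1=1, Y2=0. Observed Y1=1, Y2=1.
Test 1: faults giving observed Y1=1, Y2=1 are {U3 stuck-at-0, U7 stuck-at-1, U8 stuck-at-1}.
Test 2 (P=1, Q=0, R=1, S=0, T=0): fault-free U0=0, U1=0, U2=0, U3=1, U4=1, U5=1, U6=0, U7=1, U8=0 → Y1=0, Y2=0; observed Y1=0, Y2=0. Eliminates U3 stuck-at-0, U8 stuck-at-1.
Only U7 stuck-at-1 is consistent with every test.

U7 stuck-at-1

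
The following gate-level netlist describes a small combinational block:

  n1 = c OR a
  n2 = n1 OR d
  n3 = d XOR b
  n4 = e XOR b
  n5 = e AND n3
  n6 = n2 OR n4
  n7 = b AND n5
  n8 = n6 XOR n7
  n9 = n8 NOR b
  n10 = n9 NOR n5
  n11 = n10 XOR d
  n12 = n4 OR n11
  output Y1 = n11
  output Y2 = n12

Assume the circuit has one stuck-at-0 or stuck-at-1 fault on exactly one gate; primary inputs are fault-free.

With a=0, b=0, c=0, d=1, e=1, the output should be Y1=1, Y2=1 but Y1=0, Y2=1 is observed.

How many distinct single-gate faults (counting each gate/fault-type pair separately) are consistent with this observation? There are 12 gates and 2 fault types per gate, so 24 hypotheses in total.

Fault-free: n1=0, n2=1, n3=1, n4=1, n5=1, n6=1, n7=0, n8=1, n9=0, n10=0, n11=1, n12=1 → Y1=1, Y2=1. Observed Y1=0, Y2=1.
  n1: none of the 2 fault types match ✗
  n2: none of the 2 fault types match ✗
  n3: stuck-at-0 ✓; others ✗
  n4: none of the 2 fault types match ✗
  n5: stuck-at-0 ✓; others ✗
  n6: none of the 2 fault types match ✗
  n7: none of the 2 fault types match ✗
  n8: none of the 2 fault types match ✗
  n9: none of the 2 fault types match ✗
  n10: stuck-at-1 ✓; others ✗
  n11: stuck-at-0 ✓; others ✗
  n12: none of the 2 fault types match ✗
Consistent faults: {n3 stuck-at-0, n5 stuck-at-0, n10 stuck-at-1, n11 stuck-at-0} — 4 in all.

4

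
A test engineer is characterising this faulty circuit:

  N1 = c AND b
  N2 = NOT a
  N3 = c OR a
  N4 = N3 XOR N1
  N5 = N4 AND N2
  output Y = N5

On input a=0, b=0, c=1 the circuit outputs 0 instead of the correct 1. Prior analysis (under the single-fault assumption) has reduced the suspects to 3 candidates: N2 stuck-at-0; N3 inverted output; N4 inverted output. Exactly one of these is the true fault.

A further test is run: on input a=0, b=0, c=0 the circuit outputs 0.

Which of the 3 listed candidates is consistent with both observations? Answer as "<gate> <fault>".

Evaluate each candidate on input a=0, b=0, c=0:
  N2 stuck-at-0: N1=0, N2=0 [stuck-at-0], N3=0, N4=0, N5=0 → 0 — matches
  N3 inverted output: N1=0, N2=1, N3=1 [inverted output], N4=1, N5=1 → 1 — eliminated
  N4 inverted output: N1=0, N2=1, N3=0, N4=1 [inverted output], N5=1 → 1 — eliminated
Only N2 stuck-at-0 reproduces the observed 0.

N2 stuck-at-0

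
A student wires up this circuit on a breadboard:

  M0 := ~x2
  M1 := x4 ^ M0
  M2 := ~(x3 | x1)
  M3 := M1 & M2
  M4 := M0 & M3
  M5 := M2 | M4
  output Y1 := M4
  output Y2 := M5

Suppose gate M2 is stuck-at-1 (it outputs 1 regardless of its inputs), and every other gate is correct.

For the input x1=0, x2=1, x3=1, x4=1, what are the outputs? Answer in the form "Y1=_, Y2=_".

Propagate with M2 forced: M0=0, M1=1, M2=1 [stuck-at-1], M3=1, M4=0, M5=1.
So the outputs are Y1=0, Y2=1. (Without the fault they would be Y1=0, Y2=0.)

Y1=0, Y2=1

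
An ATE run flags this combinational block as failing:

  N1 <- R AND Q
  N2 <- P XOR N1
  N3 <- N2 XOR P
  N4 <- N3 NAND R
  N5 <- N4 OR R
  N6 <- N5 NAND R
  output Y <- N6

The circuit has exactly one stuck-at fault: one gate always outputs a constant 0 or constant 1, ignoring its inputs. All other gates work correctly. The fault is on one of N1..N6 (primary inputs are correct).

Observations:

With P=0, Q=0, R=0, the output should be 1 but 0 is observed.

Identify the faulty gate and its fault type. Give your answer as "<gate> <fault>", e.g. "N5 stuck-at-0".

Fault-free values for test 1 (P=0, Q=0, R=0): N1=0, N2=0, N3=0, N4=1, N5=1, N6=1, giving Y=1. Observed 0.
Test 1: faults giving observed 0 are {N6 stuck-at-0}.
Only N6 stuck-at-0 is consistent with every test.

N6 stuck-at-0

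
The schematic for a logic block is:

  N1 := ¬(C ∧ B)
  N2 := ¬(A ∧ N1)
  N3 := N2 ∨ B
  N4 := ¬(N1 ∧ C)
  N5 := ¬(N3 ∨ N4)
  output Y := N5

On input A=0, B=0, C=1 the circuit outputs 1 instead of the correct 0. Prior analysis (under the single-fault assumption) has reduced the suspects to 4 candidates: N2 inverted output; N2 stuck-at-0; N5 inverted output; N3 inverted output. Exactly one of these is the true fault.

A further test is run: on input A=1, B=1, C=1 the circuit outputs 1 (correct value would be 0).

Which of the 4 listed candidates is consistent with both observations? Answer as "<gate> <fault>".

N5 inverted output

Evaluate each candidate on input A=1, B=1, C=1:
  N2 inverted output: N1=0, N2=0 [inverted output], N3=1, N4=1, N5=0 → 0 — eliminated
  N2 stuck-at-0: N1=0, N2=0 [stuck-at-0], N3=1, N4=1, N5=0 → 0 — eliminated
  N5 inverted output: N1=0, N2=1, N3=1, N4=1, N5=1 [inverted output] → 1 — matches
  N3 inverted output: N1=0, N2=1, N3=0 [inverted output], N4=1, N5=0 → 0 — eliminated
Only N5 inverted output reproduces the observed 1.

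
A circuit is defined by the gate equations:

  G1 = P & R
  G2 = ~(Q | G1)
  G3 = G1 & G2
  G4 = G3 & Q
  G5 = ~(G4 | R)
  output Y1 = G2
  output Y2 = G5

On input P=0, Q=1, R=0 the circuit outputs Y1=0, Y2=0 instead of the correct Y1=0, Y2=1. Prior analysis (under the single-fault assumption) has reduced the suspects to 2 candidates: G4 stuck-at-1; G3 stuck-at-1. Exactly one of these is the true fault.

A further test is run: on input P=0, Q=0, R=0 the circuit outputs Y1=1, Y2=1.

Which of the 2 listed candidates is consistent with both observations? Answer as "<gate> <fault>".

G3 stuck-at-1

Evaluate each candidate on input P=0, Q=0, R=0:
  G4 stuck-at-1: G1=0, G2=1, G3=0, G4=1 [stuck-at-1], G5=0 → Y1=1, Y2=0 — eliminated
  G3 stuck-at-1: G1=0, G2=1, G3=1 [stuck-at-1], G4=0, G5=1 → Y1=1, Y2=1 — matches
Only G3 stuck-at-1 reproduces the observed Y1=1, Y2=1.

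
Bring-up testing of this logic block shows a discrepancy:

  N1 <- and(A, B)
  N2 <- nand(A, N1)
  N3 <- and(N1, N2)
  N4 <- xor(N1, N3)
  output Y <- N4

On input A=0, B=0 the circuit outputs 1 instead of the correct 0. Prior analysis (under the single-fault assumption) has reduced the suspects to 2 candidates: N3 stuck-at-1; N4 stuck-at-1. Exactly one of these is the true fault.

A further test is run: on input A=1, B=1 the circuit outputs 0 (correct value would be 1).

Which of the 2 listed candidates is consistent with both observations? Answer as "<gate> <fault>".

Evaluate each candidate on input A=1, B=1:
  N3 stuck-at-1: N1=1, N2=0, N3=1 [stuck-at-1], N4=0 → 0 — matches
  N4 stuck-at-1: N1=1, N2=0, N3=0, N4=1 [stuck-at-1] → 1 — eliminated
Only N3 stuck-at-1 reproduces the observed 0.

N3 stuck-at-1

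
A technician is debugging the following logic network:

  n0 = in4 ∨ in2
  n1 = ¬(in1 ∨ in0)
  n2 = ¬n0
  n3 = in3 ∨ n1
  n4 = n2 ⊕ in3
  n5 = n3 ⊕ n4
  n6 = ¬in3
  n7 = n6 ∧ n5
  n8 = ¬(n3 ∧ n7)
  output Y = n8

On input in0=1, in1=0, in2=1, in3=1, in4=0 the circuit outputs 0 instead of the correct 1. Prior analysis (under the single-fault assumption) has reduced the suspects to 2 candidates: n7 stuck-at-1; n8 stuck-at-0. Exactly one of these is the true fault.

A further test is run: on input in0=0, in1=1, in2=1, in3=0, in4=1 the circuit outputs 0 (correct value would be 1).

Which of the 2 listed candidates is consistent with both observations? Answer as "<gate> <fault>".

n8 stuck-at-0

Evaluate each candidate on input in0=0, in1=1, in2=1, in3=0, in4=1:
  n7 stuck-at-1: n0=1, n1=0, n2=0, n3=0, n4=0, n5=0, n6=1, n7=1 [stuck-at-1], n8=1 → 1 — eliminated
  n8 stuck-at-0: n0=1, n1=0, n2=0, n3=0, n4=0, n5=0, n6=1, n7=0, n8=0 [stuck-at-0] → 0 — matches
Only n8 stuck-at-0 reproduces the observed 0.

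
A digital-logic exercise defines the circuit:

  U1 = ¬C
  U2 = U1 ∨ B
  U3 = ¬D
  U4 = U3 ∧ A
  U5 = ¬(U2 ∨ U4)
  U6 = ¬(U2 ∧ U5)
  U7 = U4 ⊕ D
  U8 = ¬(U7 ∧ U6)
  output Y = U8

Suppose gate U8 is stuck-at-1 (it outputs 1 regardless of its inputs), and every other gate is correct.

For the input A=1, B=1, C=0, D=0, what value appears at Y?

1

Propagate with U8 forced: U1=1, U2=1, U3=1, U4=1, U5=0, U6=1, U7=1, U8=1 [stuck-at-1].
So Y = 1. (Without the fault it would be 0.)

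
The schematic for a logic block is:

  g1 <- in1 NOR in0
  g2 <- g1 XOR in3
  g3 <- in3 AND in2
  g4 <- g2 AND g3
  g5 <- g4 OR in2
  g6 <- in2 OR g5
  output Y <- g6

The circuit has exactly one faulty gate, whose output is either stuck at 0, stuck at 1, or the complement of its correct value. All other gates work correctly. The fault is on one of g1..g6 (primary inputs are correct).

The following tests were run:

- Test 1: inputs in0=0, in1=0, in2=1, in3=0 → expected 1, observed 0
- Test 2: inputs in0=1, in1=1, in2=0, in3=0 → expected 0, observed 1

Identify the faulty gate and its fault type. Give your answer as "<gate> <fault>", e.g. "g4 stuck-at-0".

g6 inverted output

Fault-free values for test 1 (in0=0, in1=0, in2=1, in3=0): g1=1, g2=1, g3=0, g4=0, g5=1, g6=1, giving Y=1. Observed 0.
Test 1: faults giving observed 0 are {g6 stuck-at-0, g6 inverted output}.
Test 2 (in0=1, in1=1, in2=0, in3=0): fault-free g1=0, g2=0, g3=0, g4=0, g5=0, g6=0 → 0; observed 1. Eliminates g6 stuck-at-0.
Only g6 inverted output is consistent with every test.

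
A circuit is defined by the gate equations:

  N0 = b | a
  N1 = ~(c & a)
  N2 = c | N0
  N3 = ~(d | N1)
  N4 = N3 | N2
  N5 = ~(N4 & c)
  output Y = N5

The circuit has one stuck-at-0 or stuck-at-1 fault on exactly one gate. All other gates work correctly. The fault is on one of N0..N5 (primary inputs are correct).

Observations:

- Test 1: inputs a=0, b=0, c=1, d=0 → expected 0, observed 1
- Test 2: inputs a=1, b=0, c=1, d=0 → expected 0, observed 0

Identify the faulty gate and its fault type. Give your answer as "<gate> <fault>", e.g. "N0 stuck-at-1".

N2 stuck-at-0

Fault-free values for test 1 (a=0, b=0, c=1, d=0): N0=0, N1=1, N2=1, N3=0, N4=1, N5=0, giving Y=0. Observed 1.
Test 1: faults giving observed 1 are {N2 stuck-at-0, N4 stuck-at-0, N5 stuck-at-1}.
Test 2 (a=1, b=0, c=1, d=0): fault-free N0=1, N1=0, N2=1, N3=1, N4=1, N5=0 → 0; observed 0. Eliminates N4 stuck-at-0, N5 stuck-at-1.
Only N2 stuck-at-0 is consistent with every test.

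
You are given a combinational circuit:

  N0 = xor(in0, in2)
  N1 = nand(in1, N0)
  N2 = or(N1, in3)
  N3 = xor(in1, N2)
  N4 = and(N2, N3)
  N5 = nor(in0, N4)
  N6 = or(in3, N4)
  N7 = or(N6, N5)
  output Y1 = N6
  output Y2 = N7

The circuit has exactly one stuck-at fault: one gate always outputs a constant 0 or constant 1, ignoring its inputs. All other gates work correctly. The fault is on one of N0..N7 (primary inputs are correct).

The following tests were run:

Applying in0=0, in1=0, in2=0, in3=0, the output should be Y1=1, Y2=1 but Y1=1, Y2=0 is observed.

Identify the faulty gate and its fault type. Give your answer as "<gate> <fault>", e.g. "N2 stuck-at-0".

Fault-free values for test 1 (in0=0, in1=0, in2=0, in3=0): N0=0, N1=1, N2=1, N3=1, N4=1, N5=0, N6=1, N7=1, giving Y1=1, Y2=1. Observed Y1=1, Y2=0.
Test 1: faults giving observed Y1=1, Y2=0 are {N7 stuck-at-0}.
Only N7 stuck-at-0 is consistent with every test.

N7 stuck-at-0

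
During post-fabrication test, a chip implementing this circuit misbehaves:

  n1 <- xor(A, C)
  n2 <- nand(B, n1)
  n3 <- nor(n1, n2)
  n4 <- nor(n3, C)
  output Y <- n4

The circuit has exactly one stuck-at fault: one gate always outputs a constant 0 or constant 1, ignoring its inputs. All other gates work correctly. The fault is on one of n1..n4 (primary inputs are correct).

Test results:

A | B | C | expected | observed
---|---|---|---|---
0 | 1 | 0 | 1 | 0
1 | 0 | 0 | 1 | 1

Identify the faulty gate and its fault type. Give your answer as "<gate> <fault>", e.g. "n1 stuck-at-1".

Fault-free values for test 1 (A=0, B=1, C=0): n1=0, n2=1, n3=0, n4=1, giving Y=1. Observed 0.
Test 1: faults giving observed 0 are {n2 stuck-at-0, n3 stuck-at-1, n4 stuck-at-0}.
Test 2 (A=1, B=0, C=0): fault-free n1=1, n2=1, n3=0, n4=1 → 1; observed 1. Eliminates n3 stuck-at-1, n4 stuck-at-0.
Only n2 stuck-at-0 is consistent with every test.

n2 stuck-at-0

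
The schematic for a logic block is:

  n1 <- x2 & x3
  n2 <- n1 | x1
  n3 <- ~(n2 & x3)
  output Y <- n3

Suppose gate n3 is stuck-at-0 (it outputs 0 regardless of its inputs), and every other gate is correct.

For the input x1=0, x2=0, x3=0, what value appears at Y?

Propagate with n3 forced: n1=0, n2=0, n3=0 [stuck-at-0].
So Y = 0. (Without the fault it would be 1.)

0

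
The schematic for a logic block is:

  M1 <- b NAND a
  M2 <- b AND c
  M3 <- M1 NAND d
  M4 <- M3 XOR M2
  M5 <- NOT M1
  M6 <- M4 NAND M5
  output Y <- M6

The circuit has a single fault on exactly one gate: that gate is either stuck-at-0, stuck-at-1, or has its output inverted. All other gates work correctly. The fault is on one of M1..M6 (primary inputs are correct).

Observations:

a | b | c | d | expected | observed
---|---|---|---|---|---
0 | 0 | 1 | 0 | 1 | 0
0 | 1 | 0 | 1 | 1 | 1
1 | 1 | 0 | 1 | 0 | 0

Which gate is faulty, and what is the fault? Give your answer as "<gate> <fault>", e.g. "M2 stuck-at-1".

M5 stuck-at-1

Fault-free values for test 1 (a=0, b=0, c=1, d=0): M1=1, M2=0, M3=1, M4=1, M5=0, M6=1, giving Y=1. Observed 0.
Test 1: faults giving observed 0 are {M1 stuck-at-0, M1 inverted output, M5 stuck-at-1, M5 inverted output, M6 stuck-at-0, M6 inverted output}.
Test 2 (a=0, b=1, c=0, d=1): fault-free M1=1, M2=0, M3=0, M4=0, M5=0, M6=1 → 1; observed 1. Eliminates M1 stuck-at-0, M1 inverted output, M6 stuck-at-0, M6 inverted output.
Test 3 (a=1, b=1, c=0, d=1): fault-free M1=0, M2=0, M3=1, M4=1, M5=1, M6=0 → 0; observed 0. Eliminates M5 inverted output.
Only M5 stuck-at-1 is consistent with every test.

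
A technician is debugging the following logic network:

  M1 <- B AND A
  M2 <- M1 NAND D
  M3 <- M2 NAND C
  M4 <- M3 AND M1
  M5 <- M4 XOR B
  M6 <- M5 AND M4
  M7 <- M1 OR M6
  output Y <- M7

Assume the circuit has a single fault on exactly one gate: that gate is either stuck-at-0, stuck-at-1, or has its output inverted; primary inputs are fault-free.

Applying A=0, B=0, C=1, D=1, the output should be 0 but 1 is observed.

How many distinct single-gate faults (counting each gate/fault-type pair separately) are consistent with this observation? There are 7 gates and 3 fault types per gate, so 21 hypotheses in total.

8

Fault-free: M1=0, M2=1, M3=0, M4=0, M5=0, M6=0, M7=0 → 0. Observed 1.
  M1: stuck-at-1, inverted output ✓; others ✗
  M2: none of the 3 fault types match ✗
  M3: none of the 3 fault types match ✗
  M4: stuck-at-1, inverted output ✓; others ✗
  M5: none of the 3 fault types match ✗
  M6: stuck-at-1, inverted output ✓; others ✗
  M7: stuck-at-1, inverted output ✓; others ✗
Consistent faults: {M1 stuck-at-1, M1 inverted output, M4 stuck-at-1, M4 inverted output, M6 stuck-at-1, M6 inverted output, M7 stuck-at-1, M7 inverted output} — 8 in all.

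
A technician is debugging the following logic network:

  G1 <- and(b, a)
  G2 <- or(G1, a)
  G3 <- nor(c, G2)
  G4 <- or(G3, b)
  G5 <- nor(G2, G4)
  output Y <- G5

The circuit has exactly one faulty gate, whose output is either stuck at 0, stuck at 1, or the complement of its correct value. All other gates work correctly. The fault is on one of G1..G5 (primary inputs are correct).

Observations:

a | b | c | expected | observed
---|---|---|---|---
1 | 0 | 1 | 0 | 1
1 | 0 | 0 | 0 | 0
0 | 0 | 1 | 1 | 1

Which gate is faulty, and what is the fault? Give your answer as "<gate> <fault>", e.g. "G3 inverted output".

G2 stuck-at-0

Fault-free values for test 1 (a=1, b=0, c=1): G1=0, G2=1, G3=0, G4=0, G5=0, giving Y=0. Observed 1.
Test 1: faults giving observed 1 are {G2 stuck-at-0, G2 inverted output, G5 stuck-at-1, G5 inverted output}.
Test 2 (a=1, b=0, c=0): fault-free G1=0, G2=1, G3=0, G4=0, G5=0 → 0; observed 0. Eliminates G5 stuck-at-1, G5 inverted output.
Test 3 (a=0, b=0, c=1): fault-free G1=0, G2=0, G3=0, G4=0, G5=1 → 1; observed 1. Eliminates G2 inverted output.
Only G2 stuck-at-0 is consistent with every test.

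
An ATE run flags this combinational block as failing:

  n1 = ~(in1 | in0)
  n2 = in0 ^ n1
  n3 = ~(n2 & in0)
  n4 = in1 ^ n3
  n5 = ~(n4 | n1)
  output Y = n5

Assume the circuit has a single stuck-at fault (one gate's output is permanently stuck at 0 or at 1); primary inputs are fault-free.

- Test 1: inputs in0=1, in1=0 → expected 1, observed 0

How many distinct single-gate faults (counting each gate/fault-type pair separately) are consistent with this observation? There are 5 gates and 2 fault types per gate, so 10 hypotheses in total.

5

Fault-free: n1=0, n2=1, n3=0, n4=0, n5=1 → 1. Observed 0.
  n1 stuck-at-0: output 1 ✗
  n1 stuck-at-1: output 0 ✓
  n2 stuck-at-0: output 0 ✓
  n2 stuck-at-1: output 1 ✗
  n3 stuck-at-0: output 1 ✗
  n3 stuck-at-1: output 0 ✓
  n4 stuck-at-0: output 1 ✗
  n4 stuck-at-1: output 0 ✓
  n5 stuck-at-0: output 0 ✓
  n5 stuck-at-1: output 1 ✗
Consistent faults: {n1 stuck-at-1, n2 stuck-at-0, n3 stuck-at-1, n4 stuck-at-1, n5 stuck-at-0} — 5 in all.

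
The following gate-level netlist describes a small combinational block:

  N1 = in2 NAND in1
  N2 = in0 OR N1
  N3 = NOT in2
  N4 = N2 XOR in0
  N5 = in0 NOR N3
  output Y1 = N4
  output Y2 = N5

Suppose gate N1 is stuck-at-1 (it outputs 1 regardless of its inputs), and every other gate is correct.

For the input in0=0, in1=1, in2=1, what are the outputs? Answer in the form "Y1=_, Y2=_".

Propagate with N1 forced: N1=1 [stuck-at-1], N2=1, N3=0, N4=1, N5=1.
So the outputs are Y1=1, Y2=1. (Without the fault they would be Y1=0, Y2=1.)

Y1=1, Y2=1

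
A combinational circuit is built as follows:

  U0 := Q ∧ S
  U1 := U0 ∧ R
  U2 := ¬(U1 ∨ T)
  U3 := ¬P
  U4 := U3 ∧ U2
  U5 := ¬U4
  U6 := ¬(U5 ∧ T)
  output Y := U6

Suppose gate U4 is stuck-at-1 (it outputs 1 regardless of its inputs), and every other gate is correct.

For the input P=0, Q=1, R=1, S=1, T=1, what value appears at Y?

1

Propagate with U4 forced: U0=1, U1=1, U2=0, U3=1, U4=1 [stuck-at-1], U5=0, U6=1.
So Y = 1. (Without the fault it would be 0.)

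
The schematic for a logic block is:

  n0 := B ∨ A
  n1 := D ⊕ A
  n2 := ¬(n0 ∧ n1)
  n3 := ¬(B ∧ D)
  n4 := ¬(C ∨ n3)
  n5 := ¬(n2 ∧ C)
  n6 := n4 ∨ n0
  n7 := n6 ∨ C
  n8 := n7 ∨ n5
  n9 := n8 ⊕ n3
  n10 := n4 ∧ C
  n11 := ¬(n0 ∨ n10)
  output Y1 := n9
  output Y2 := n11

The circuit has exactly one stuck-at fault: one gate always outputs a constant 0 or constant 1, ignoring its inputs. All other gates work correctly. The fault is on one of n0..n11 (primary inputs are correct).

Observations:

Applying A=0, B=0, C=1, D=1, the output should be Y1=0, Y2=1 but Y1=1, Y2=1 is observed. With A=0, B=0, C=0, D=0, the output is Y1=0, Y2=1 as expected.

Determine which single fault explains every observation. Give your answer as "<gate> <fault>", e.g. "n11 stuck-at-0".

n7 stuck-at-0

Fault-free values for test 1 (A=0, B=0, C=1, D=1): n0=0, n1=1, n2=1, n3=1, n4=0, n5=0, n6=0, n7=1, n8=1, n9=0, n10=0, n11=1, giving Y1=0, Y2=1. Observed Y1=1, Y2=1.
Test 1: faults giving observed Y1=1, Y2=1 are {n3 stuck-at-0, n7 stuck-at-0, n8 stuck-at-0, n9 stuck-at-1}.
Test 2 (A=0, B=0, C=0, D=0): fault-free n0=0, n1=0, n2=1, n3=1, n4=0, n5=1, n6=0, n7=0, n8=1, n9=0, n10=0, n11=1 → Y1=0, Y2=1; observed Y1=0, Y2=1. Eliminates n3 stuck-at-0, n8 stuck-at-0, n9 stuck-at-1.
Only n7 stuck-at-0 is consistent with every test.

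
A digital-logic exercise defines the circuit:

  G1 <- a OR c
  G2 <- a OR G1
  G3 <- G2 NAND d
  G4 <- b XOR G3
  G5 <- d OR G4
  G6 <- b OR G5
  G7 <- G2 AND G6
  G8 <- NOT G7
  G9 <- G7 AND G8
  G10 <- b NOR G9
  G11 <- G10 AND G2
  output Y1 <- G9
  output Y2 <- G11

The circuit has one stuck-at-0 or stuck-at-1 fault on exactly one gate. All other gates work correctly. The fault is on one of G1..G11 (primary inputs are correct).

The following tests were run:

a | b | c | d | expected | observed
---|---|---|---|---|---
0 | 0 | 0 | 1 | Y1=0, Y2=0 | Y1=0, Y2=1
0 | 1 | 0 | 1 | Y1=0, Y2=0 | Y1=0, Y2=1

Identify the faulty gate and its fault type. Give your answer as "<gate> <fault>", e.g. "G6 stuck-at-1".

G11 stuck-at-1

Fault-free values for test 1 (a=0, b=0, c=0, d=1): G1=0, G2=0, G3=1, G4=1, G5=1, G6=1, G7=0, G8=1, G9=0, G10=1, G11=0, giving Y1=0, Y2=0. Observed Y1=0, Y2=1.
Test 1: faults giving observed Y1=0, Y2=1 are {G1 stuck-at-1, G2 stuck-at-1, G11 stuck-at-1}.
Test 2 (a=0, b=1, c=0, d=1): fault-free G1=0, G2=0, G3=1, G4=0, G5=1, G6=1, G7=0, G8=1, G9=0, G10=0, G11=0 → Y1=0, Y2=0; observed Y1=0, Y2=1. Eliminates G1 stuck-at-1, G2 stuck-at-1.
Only G11 stuck-at-1 is consistent with every test.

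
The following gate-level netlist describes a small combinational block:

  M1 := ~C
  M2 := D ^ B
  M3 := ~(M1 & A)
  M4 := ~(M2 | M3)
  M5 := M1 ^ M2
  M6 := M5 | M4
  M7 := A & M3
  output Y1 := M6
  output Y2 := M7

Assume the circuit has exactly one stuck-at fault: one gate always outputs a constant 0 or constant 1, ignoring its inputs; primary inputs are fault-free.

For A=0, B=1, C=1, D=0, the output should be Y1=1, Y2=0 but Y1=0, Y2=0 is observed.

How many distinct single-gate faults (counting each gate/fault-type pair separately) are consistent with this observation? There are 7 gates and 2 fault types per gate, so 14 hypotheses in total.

Fault-free: M1=0, M2=1, M3=1, M4=0, M5=1, M6=1, M7=0 → Y1=1, Y2=0. Observed Y1=0, Y2=0.
  M1 stuck-at-0: output Y1=1, Y2=0 ✗
  M1 stuck-at-1: output Y1=0, Y2=0 ✓
  M2 stuck-at-0: output Y1=0, Y2=0 ✓
  M2 stuck-at-1: output Y1=1, Y2=0 ✗
  M3 stuck-at-0: output Y1=1, Y2=0 ✗
  M3 stuck-at-1: output Y1=1, Y2=0 ✗
  M4 stuck-at-0: output Y1=1, Y2=0 ✗
  M4 stuck-at-1: output Y1=1, Y2=0 ✗
  M5 stuck-at-0: output Y1=0, Y2=0 ✓
  M5 stuck-at-1: output Y1=1, Y2=0 ✗
  M6 stuck-at-0: output Y1=0, Y2=0 ✓
  M6 stuck-at-1: output Y1=1, Y2=0 ✗
  M7 stuck-at-0: output Y1=1, Y2=0 ✗
  M7 stuck-at-1: output Y1=1, Y2=1 ✗
Consistent faults: {M1 stuck-at-1, M2 stuck-at-0, M5 stuck-at-0, M6 stuck-at-0} — 4 in all.

4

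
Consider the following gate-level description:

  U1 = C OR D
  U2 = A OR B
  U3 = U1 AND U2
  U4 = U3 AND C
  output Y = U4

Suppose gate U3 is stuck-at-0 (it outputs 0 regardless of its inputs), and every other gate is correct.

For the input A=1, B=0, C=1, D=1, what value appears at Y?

0

Propagate with U3 forced: U1=1, U2=1, U3=0 [stuck-at-0], U4=0.
So Y = 0. (Without the fault it would be 1.)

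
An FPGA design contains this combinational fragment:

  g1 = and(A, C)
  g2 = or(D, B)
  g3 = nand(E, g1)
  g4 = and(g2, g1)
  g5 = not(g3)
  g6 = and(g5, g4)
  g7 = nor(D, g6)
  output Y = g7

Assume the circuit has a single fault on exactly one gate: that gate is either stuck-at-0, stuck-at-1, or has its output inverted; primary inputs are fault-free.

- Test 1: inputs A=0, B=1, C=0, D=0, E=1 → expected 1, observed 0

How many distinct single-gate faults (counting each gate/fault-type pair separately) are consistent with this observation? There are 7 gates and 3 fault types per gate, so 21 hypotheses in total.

6

Fault-free: g1=0, g2=1, g3=1, g4=0, g5=0, g6=0, g7=1 → 1. Observed 0.
  g1: stuck-at-1, inverted output ✓; others ✗
  g2: none of the 3 fault types match ✗
  g3: none of the 3 fault types match ✗
  g4: none of the 3 fault types match ✗
  g5: none of the 3 fault types match ✗
  g6: stuck-at-1, inverted output ✓; others ✗
  g7: stuck-at-0, inverted output ✓; others ✗
Consistent faults: {g1 stuck-at-1, g1 inverted output, g6 stuck-at-1, g6 inverted output, g7 stuck-at-0, g7 inverted output} — 6 in all.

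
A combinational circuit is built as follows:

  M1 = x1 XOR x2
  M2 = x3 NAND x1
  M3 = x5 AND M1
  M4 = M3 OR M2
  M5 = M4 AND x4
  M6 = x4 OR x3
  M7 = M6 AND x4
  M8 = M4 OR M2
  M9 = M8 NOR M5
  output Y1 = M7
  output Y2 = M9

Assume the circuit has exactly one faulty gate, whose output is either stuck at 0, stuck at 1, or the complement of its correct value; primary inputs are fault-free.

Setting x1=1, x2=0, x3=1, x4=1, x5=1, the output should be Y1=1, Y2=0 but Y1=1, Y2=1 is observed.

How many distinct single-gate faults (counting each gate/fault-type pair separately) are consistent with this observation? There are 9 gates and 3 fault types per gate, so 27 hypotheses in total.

8

Fault-free: M1=1, M2=0, M3=1, M4=1, M5=1, M6=1, M7=1, M8=1, M9=0 → Y1=1, Y2=0. Observed Y1=1, Y2=1.
  M1: stuck-at-0, inverted output ✓; others ✗
  M2: none of the 3 fault types match ✗
  M3: stuck-at-0, inverted output ✓; others ✗
  M4: stuck-at-0, inverted output ✓; others ✗
  M5: none of the 3 fault types match ✗
  M6: none of the 3 fault types match ✗
  M7: none of the 3 fault types match ✗
  M8: none of the 3 fault types match ✗
  M9: stuck-at-1, inverted output ✓; others ✗
Consistent faults: {M1 stuck-at-0, M1 inverted output, M3 stuck-at-0, M3 inverted output, M4 stuck-at-0, M4 inverted output, M9 stuck-at-1, M9 inverted output} — 8 in all.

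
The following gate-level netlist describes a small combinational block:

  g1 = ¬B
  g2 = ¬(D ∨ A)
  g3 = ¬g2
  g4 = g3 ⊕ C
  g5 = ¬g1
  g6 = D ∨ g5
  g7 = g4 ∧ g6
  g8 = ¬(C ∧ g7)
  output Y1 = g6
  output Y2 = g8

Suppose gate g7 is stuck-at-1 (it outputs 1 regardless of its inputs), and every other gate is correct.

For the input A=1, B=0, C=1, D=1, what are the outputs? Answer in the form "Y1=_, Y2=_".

Y1=1, Y2=0

Propagate with g7 forced: g1=1, g2=0, g3=1, g4=0, g5=0, g6=1, g7=1 [stuck-at-1], g8=0.
So the outputs are Y1=1, Y2=0. (Without the fault they would be Y1=1, Y2=1.)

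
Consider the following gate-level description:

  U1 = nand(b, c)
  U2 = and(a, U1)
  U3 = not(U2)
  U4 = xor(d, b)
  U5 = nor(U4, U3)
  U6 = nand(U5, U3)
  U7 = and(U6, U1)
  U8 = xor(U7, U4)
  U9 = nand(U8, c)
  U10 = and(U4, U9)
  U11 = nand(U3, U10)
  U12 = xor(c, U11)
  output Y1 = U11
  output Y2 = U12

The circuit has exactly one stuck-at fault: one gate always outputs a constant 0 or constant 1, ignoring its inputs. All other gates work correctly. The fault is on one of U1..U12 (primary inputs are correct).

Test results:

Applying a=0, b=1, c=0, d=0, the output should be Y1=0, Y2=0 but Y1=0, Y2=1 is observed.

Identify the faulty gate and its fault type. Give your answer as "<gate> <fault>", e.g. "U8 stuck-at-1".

Fault-free values for test 1 (a=0, b=1, c=0, d=0): U1=1, U2=0, U3=1, U4=1, U5=0, U6=1, U7=1, U8=0, U9=1, U10=1, U11=0, U12=0, giving Y1=0, Y2=0. Observed Y1=0, Y2=1.
Test 1: faults giving observed Y1=0, Y2=1 are {U12 stuck-at-1}.
Only U12 stuck-at-1 is consistent with every test.

U12 stuck-at-1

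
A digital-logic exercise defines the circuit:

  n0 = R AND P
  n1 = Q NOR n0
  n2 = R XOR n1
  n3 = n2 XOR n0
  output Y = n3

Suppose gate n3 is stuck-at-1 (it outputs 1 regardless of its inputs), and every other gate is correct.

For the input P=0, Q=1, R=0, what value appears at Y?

Propagate with n3 forced: n0=0, n1=0, n2=0, n3=1 [stuck-at-1].
So Y = 1. (Without the fault it would be 0.)

1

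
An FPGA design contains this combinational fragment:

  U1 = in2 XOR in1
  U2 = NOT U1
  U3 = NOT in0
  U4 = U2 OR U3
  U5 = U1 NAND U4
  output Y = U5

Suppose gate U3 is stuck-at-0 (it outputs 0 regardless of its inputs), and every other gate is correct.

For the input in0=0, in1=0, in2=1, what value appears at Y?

1

Propagate with U3 forced: U1=1, U2=0, U3=0 [stuck-at-0], U4=0, U5=1.
So Y = 1. (Without the fault it would be 0.)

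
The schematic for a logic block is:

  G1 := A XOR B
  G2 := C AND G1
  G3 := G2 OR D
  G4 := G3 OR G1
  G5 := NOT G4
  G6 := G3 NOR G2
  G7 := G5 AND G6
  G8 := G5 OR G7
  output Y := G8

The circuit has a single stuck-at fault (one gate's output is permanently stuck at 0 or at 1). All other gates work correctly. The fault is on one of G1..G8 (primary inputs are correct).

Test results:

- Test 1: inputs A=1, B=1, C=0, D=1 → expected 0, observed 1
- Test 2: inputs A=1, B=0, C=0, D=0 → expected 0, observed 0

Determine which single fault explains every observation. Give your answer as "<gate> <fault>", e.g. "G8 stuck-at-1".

G3 stuck-at-0

Fault-free values for test 1 (A=1, B=1, C=0, D=1): G1=0, G2=0, G3=1, G4=1, G5=0, G6=0, G7=0, G8=0, giving Y=0. Observed 1.
Test 1: faults giving observed 1 are {G3 stuck-at-0, G4 stuck-at-0, G5 stuck-at-1, G7 stuck-at-1, G8 stuck-at-1}.
Test 2 (A=1, B=0, C=0, D=0): fault-free G1=1, G2=0, G3=0, G4=1, G5=0, G6=1, G7=0, G8=0 → 0; observed 0. Eliminates G4 stuck-at-0, G5 stuck-at-1, G7 stuck-at-1, G8 stuck-at-1.
Only G3 stuck-at-0 is consistent with every test.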